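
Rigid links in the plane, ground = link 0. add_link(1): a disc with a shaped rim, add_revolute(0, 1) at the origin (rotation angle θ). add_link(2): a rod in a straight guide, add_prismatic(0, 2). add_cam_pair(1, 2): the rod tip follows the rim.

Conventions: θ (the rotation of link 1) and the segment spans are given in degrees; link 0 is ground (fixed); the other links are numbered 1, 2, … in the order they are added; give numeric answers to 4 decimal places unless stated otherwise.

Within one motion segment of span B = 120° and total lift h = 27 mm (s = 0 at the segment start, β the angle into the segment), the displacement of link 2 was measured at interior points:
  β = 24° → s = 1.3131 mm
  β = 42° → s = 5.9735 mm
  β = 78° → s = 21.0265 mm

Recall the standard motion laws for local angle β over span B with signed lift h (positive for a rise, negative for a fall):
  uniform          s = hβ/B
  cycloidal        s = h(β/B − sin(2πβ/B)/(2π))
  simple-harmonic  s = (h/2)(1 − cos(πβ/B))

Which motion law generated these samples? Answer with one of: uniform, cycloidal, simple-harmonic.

candidates at β/B = r: uniform s = h·r (linear in β); cycloidal s = h·(r − sin(2πr)/(2π)); simple-harmonic s = (h/2)(1 − cos(πr))
β=24°: printed 1.3131 | uniform 5.4000, cycloidal 1.3131, simple-harmonic 2.5783
β=42°: printed 5.9735 | uniform 9.4500, cycloidal 5.9735, simple-harmonic 7.3711
β=78°: printed 21.0265 | uniform 17.5500, cycloidal 21.0265, simple-harmonic 19.6289
only one law matches every sample → cycloidal

cycloidal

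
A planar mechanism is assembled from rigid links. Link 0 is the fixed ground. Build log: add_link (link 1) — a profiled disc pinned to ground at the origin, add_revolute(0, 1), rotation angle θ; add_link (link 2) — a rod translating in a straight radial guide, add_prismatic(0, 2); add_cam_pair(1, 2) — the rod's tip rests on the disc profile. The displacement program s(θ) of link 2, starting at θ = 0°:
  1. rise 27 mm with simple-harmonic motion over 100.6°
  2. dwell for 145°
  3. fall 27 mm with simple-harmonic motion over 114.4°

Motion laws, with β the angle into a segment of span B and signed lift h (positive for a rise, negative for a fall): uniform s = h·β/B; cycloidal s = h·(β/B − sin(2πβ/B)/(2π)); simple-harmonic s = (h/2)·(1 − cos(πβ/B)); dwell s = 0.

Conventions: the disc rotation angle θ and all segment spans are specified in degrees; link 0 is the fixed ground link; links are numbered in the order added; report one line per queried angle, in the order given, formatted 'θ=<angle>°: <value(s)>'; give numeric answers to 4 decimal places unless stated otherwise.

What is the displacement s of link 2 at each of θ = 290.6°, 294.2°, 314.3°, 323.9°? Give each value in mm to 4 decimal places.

seg 1 [0°–100.6°] simple-harmonic, h=27: full span → s += 27 → s = 27.0000
seg 2 [100.6°–245.6°] dwell: s stays 27.0000
seg 3 [245.6°–360°] simple-harmonic, h=-27: θ=290.6° here. β=45, B=114.4. -27/2·(1 − cos(π·0.3934)) = -9.0612 → s = 17.9388
seg 3 [245.6°–360°] simple-harmonic, h=-27: θ=294.2° here. β=48.6, B=114.4. -27/2·(1 − cos(π·0.4248)) = -10.3413 → s = 16.6587
seg 3 [245.6°–360°] simple-harmonic, h=-27: θ=314.3° here. β=68.7, B=114.4. -27/2·(1 − cos(π·0.6005)) = -17.6929 → s = 9.3071
seg 3 [245.6°–360°] simple-harmonic, h=-27: θ=323.9° here. β=78.3, B=114.4. -27/2·(1 − cos(π·0.6844)) = -20.8920 → s = 6.1080

θ=290.6°: 17.9388
θ=294.2°: 16.6587
θ=314.3°: 9.3071
θ=323.9°: 6.1080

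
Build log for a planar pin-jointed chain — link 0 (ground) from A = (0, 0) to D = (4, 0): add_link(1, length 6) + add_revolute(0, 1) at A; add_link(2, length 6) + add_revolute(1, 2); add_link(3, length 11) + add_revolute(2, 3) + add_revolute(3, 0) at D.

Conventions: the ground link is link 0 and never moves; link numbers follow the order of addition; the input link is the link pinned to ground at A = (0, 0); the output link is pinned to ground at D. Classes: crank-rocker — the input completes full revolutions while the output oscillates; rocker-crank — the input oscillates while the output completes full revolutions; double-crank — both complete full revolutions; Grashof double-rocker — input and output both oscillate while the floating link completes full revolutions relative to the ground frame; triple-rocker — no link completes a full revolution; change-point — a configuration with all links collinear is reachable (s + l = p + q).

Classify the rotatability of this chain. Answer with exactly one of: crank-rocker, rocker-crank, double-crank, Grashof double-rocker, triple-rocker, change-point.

lengths: ground=4, input=6, coupler=6, output=11
sorted: s=4 (shortest), l=11 (longest), p+q=12
s + l = 15 vs p + q = 12
s + l > p + q → non-Grashof → no link fully rotates → triple-rocker

triple-rocker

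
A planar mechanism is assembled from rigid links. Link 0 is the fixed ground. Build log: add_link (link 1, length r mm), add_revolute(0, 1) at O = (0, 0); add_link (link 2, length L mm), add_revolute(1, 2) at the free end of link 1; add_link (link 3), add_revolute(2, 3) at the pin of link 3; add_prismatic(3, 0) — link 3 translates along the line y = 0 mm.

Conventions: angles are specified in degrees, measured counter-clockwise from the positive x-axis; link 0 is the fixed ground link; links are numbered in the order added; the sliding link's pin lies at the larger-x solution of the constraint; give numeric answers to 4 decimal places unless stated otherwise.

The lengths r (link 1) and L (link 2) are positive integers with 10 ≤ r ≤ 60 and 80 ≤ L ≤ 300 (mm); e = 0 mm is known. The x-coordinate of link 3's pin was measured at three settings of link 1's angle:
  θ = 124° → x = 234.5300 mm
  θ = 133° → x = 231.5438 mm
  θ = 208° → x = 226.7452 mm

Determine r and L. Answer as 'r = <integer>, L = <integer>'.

constraint per measurement: (x − r cos θ)² + (r sin θ − e)² = L²
subtracting the θ₁ and θ₂ equations cancels the r² and L² terms:
r = (x₁² − x₂²) / (2[(x₁cos θ₁ + e sin θ₁) − (x₂cos θ₂ + e sin θ₂)]) = 26.0002 → r = 26
L² = (x₁ − r cos θ₁)² + (r sin θ₁ − e)² = 62499.9915 → L = 250.0000 → L = 250
check at θ₃=208°: x = 226.7452 (printed 226.7452) ✓

r = 26, L = 250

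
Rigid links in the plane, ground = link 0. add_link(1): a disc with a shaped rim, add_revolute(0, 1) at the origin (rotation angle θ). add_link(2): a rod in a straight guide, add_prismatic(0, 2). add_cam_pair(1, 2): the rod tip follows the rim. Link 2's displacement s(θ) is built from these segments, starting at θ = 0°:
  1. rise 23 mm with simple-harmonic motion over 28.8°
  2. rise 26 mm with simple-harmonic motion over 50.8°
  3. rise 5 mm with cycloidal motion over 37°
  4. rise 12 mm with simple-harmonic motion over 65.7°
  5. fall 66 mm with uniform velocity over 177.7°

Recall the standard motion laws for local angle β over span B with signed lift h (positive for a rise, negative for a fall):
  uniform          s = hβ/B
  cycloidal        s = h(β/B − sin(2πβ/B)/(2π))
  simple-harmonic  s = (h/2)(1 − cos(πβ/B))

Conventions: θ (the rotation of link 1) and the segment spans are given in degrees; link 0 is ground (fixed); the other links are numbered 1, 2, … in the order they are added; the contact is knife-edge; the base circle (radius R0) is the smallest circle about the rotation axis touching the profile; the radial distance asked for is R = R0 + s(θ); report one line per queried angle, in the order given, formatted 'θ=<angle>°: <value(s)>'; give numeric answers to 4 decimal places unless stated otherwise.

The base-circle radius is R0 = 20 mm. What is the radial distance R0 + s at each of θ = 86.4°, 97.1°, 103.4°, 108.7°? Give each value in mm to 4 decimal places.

segment 1 (0° to 28.8°, simple-harmonic, h = 23) is passed completely: s = 0.0000 + (23) = 23.0000
segment 2 (28.8° to 79.6°, simple-harmonic, h = 26) is passed completely: s = 23.0000 + (26) = 49.0000
θ = 86.4° falls in segment 3 (79.6° to 116.6°, cycloidal, h = 5): β = 86.4 − 79.6 = 6.8°, B = 37°; Δs = 5·(0.1838 − sin(2π·0.1838)/(2π)) = 0.1910; s = 49.0000 + 0.1910 = 49.1910
θ = 97.1° falls in segment 3 (79.6° to 116.6°, cycloidal, h = 5): β = 97.1 − 79.6 = 17.5°, B = 37°; Δs = 5·(0.4730 − sin(2π·0.4730)/(2π)) = 2.2304; s = 49.0000 + 2.2304 = 51.2304
θ = 103.4° falls in segment 3 (79.6° to 116.6°, cycloidal, h = 5): β = 103.4 − 79.6 = 23.8°, B = 37°; Δs = 5·(0.6432 − sin(2π·0.6432)/(2π)) = 3.8396; s = 49.0000 + 3.8396 = 52.8396
θ = 108.7° falls in segment 3 (79.6° to 116.6°, cycloidal, h = 5): β = 108.7 − 79.6 = 29.1°, B = 37°; Δs = 5·(0.7865 − sin(2π·0.7865)/(2π)) = 4.7074; s = 49.0000 + 4.7074 = 53.7074
θ=86.4°: R = R0 + s = 20 + 49.1910 = 69.1910
θ=97.1°: R = R0 + s = 20 + 51.2304 = 71.2304
θ=103.4°: R = R0 + s = 20 + 52.8396 = 72.8396
θ=108.7°: R = R0 + s = 20 + 53.7074 = 73.7074

θ=86.4°: 69.1910
θ=97.1°: 71.2304
θ=103.4°: 72.8396
θ=108.7°: 73.7074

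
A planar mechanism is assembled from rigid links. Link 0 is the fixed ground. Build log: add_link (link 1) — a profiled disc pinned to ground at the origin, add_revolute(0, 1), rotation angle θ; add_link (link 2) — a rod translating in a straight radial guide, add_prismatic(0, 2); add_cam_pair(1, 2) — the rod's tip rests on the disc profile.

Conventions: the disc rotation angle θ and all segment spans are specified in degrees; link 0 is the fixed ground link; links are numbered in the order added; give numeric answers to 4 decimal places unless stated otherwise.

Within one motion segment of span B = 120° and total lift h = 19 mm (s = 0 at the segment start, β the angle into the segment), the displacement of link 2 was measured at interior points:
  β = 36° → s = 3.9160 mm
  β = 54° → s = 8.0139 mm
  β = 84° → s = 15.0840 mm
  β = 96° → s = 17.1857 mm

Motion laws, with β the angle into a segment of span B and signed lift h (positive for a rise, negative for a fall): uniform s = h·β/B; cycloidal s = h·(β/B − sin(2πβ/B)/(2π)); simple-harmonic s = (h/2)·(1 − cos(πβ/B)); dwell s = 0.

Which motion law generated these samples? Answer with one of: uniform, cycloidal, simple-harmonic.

candidates at β/B = r: uniform s = h·r (linear in β); cycloidal s = h·(r − sin(2πr)/(2π)); simple-harmonic s = (h/2)(1 − cos(πr))
β=36°: printed 3.9160 | uniform 5.7000, cycloidal 2.8241, simple-harmonic 3.9160
β=54°: printed 8.0139 | uniform 8.5500, cycloidal 7.6155, simple-harmonic 8.0139
β=84°: printed 15.0840 | uniform 13.3000, cycloidal 16.1759, simple-harmonic 15.0840
β=96°: printed 17.1857 | uniform 15.2000, cycloidal 18.0759, simple-harmonic 17.1857
only one law matches every sample → simple-harmonic

simple-harmonic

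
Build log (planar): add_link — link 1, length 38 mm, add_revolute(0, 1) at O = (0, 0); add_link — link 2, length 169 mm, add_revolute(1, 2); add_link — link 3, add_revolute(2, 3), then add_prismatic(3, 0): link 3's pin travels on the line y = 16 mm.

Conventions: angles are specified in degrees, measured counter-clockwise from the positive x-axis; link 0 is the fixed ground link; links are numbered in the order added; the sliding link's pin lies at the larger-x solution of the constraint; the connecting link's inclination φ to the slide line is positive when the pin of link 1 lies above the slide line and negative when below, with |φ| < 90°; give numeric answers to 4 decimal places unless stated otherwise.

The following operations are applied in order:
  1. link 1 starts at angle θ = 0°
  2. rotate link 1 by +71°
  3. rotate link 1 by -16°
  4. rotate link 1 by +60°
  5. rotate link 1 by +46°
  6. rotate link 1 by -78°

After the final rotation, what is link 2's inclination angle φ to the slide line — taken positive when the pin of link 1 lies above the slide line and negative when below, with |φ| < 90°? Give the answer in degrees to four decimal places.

geometry: r = 38 mm, L = 169 mm, e = 16 mm; θ starts at 0°
rotate link 1 by +71°: θ ← 0° +71° = 71°
rotate link 1 by -16°: θ ← 71° -16° = 55°
rotate link 1 by +60°: θ ← 55° +60° = 115°
rotate link 1 by +46°: θ ← 115° +46° = 161°
rotate link 1 by -78°: θ ← 161° -78° = 83°
h = r sin θ − e = 37.716754 − 16 = 21.716754
sin φ = h / L = 21.716754 / 169 = 0.12850150
φ = arcsin(0.12850150) = 7.383008°

7.3830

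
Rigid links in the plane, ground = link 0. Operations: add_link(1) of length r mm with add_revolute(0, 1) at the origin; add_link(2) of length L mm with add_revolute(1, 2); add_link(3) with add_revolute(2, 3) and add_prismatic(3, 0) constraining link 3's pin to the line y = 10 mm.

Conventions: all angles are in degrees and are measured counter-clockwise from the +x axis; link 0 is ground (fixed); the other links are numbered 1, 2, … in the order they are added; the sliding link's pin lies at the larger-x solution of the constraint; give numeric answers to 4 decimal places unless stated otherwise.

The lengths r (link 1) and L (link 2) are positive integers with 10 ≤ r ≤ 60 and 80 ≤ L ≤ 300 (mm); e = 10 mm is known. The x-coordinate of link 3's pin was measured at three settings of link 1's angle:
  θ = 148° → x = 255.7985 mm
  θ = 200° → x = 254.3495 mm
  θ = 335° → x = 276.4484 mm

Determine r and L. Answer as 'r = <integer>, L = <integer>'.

constraint per measurement: (x − r cos θ)² + (r sin θ − e)² = L²
subtracting the θ₁ and θ₂ equations cancels the r² and L² terms:
r = (x₁² − x₂²) / (2[(x₁cos θ₁ + e sin θ₁) − (x₂cos θ₂ + e sin θ₂)]) = 12.0000 → r = 12
L² = (x₁ − r cos θ₁)² + (r sin θ₁ − e)² = 70755.9983 → L = 266.0000 → L = 266
check at θ₃=335°: x = 276.4484 (printed 276.4484) ✓

r = 12, L = 266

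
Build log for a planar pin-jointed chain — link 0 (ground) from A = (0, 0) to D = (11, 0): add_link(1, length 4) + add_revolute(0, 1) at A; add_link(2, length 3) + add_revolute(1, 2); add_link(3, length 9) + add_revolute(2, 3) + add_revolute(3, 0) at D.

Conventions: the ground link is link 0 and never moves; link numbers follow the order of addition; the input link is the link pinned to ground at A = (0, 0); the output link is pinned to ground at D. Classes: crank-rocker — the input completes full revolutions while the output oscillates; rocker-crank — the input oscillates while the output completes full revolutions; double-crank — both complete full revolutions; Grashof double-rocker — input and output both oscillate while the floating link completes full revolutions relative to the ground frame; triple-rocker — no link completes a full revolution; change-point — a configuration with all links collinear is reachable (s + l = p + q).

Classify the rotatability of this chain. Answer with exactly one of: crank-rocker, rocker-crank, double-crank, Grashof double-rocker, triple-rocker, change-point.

lengths: ground=11, input=4, coupler=3, output=9
sorted: s=3 (shortest), l=11 (longest), p+q=13
s + l = 14 vs p + q = 13
s + l > p + q → non-Grashof → no link fully rotates → triple-rocker

triple-rocker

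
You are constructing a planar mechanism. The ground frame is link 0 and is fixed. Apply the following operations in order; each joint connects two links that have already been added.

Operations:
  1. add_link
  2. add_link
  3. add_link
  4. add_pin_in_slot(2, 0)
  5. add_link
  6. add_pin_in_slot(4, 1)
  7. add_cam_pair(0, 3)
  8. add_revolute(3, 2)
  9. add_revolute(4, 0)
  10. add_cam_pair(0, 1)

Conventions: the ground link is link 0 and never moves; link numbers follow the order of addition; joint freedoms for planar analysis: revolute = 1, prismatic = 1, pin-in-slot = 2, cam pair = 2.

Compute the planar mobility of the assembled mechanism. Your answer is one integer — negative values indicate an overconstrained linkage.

L=1 J1=0 J2=0
add link → L=2 J1=0 J2=0
add link → L=3 J1=0 J2=0
add link → L=4 J1=0 J2=0
PS@2,0 dof=2 J2 → L=4 J1=0 J2=1
add link → L=5 J1=0 J2=1
PS@4,1 dof=2 J2 → L=5 J1=0 J2=2
C@0,3 dof=2 J2 → L=5 J1=0 J2=3
R@3,2 dof=1 J1 → L=5 J1=1 J2=3
R@4,0 dof=1 J1 → L=5 J1=2 J2=3
C@0,1 dof=2 J2 → L=5 J1=2 J2=4
M=3(L−1)−2J1−J2=3·4−2·2−4=4

M = 4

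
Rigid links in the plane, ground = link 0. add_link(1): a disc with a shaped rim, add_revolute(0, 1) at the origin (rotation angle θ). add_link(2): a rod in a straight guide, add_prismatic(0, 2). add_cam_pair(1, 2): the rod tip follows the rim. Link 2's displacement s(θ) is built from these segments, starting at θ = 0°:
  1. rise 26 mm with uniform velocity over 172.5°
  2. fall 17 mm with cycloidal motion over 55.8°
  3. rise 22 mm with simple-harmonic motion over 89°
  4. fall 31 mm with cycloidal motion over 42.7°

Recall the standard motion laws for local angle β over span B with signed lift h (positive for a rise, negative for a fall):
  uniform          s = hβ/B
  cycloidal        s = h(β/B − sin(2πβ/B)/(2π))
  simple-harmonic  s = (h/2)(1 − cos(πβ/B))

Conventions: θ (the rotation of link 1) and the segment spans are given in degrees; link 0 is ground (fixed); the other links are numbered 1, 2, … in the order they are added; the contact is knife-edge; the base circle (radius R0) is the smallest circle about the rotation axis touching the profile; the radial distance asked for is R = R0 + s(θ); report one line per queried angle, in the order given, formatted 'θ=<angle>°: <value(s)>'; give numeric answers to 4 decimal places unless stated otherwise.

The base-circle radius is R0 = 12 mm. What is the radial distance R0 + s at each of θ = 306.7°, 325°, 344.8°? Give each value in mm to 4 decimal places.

segment 1 (0° to 172.5°, uniform, h = 26) is passed completely: s = 0.0000 + (26) = 26.0000
segment 2 (172.5° to 228.3°, cycloidal, h = -17) is passed completely: s = 26.0000 + (-17) = 9.0000
θ = 306.7° falls in segment 3 (228.3° to 317.3°, simple-harmonic, h = 22): β = 306.7 − 228.3 = 78.4°, B = 89°; Δs = 22/2·(1 − cos(π·0.8809)) = 21.2389; s = 9.0000 + 21.2389 = 30.2389
segment 3 (228.3° to 317.3°, simple-harmonic, h = 22) is passed completely: s = 9.0000 + (22) = 31.0000
θ = 325° falls in segment 4 (317.3° to 360°, cycloidal, h = -31): β = 325 − 317.3 = 7.7°, B = 42.7°; Δs = -31·(0.1803 − sin(2π·0.1803)/(2π)) = -1.1216; s = 31.0000 − 1.1216 = 29.8784
θ = 344.8° falls in segment 4 (317.3° to 360°, cycloidal, h = -31): β = 344.8 − 317.3 = 27.5°, B = 42.7°; Δs = -31·(0.6440 − sin(2π·0.6440)/(2π)) = -23.8448; s = 31.0000 − 23.8448 = 7.1552
θ=306.7°: R = R0 + s = 12 + 30.2389 = 42.2389
θ=325°: R = R0 + s = 12 + 29.8784 = 41.8784
θ=344.8°: R = R0 + s = 12 + 7.1552 = 19.1552

θ=306.7°: 42.2389
θ=325°: 41.8784
θ=344.8°: 19.1552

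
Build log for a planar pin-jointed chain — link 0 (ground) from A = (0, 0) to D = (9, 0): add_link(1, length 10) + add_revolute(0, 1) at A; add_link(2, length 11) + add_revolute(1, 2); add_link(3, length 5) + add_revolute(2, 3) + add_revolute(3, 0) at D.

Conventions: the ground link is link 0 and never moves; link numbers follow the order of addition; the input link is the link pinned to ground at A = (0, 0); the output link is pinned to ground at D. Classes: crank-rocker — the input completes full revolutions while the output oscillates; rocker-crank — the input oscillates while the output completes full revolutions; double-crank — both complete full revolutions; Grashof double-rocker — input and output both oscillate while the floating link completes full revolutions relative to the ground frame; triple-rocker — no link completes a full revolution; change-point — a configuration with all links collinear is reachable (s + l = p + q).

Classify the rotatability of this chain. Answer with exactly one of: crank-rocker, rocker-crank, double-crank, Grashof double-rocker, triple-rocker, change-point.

lengths: ground=9, input=10, coupler=11, output=5
sorted: s=5 (shortest), l=11 (longest), p+q=19
s + l = 16 vs p + q = 19
s + l < p + q (Grashof) with shortest = output link → rocker-crank

rocker-crank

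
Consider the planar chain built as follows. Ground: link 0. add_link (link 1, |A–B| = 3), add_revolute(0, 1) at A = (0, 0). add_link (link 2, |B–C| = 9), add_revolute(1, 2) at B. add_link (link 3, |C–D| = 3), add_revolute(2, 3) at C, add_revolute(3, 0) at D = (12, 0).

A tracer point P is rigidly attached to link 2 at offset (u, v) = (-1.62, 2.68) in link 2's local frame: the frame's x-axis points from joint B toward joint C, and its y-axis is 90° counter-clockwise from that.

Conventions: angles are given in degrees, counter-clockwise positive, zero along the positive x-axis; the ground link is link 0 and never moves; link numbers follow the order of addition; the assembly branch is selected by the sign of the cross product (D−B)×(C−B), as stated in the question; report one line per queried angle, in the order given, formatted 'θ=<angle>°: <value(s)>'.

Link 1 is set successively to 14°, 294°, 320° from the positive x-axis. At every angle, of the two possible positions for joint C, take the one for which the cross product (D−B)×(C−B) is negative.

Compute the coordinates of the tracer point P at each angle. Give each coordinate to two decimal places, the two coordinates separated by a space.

A=(0,0), D=(12.00,0)
θ=14°: B = A + 3.00·(cos14°, sin14°) = (2.9109, 0.7258)
θ=14°: |BD| = 9.1180
θ=14°: circle(B,9.00) ∩ circle(D,3.00): a=8.5072, h=2.9372
θ=14°:   candidates: C₊=(11.6249,2.9765) cross=26.781; C₋=(11.1573,-2.8792) cross=-26.781
θ=14°:   branch - wants cross < 0 → take C=(11.1573,-2.8792) (cross=-26.781)
θ=14°: ex = (C−B)/|BC| = (0.9163,-0.4006); ey = (0.4006,0.9163)
θ=14°: P = B + -1.62·ex + 2.68·ey = (2.5000,3.8303)
θ=294°: B = A + 3.00·(cos294°, sin294°) = (1.2202, -2.7406)
θ=294°: |BD| = 11.1227
θ=294°: circle(B,9.00) ∩ circle(D,3.00): a=8.7980, h=1.8962
θ=294°:   candidates: C₊=(9.2797,1.2649) cross=21.091; C₋=(10.2142,-2.4106) cross=-21.091
θ=294°:   branch - wants cross < 0 → take C=(10.2142,-2.4106) (cross=-21.091)
θ=294°: ex = (C−B)/|BC| = (0.9993,0.0367); ey = (-0.0367,0.9993)
θ=294°: P = B + -1.62·ex + 2.68·ey = (-0.4970,-0.1219)
θ=320°: B = A + 3.00·(cos320°, sin320°) = (2.2981, -1.9284)
θ=320°: |BD| = 9.8917
θ=320°: circle(B,9.00) ∩ circle(D,3.00): a=8.5853, h=2.7006
θ=320°:   candidates: C₊=(10.1922,2.3941) cross=26.714; C₋=(11.2452,-2.9035) cross=-26.714
θ=320°:   branch - wants cross < 0 → take C=(11.2452,-2.9035) (cross=-26.714)
θ=320°: ex = (C−B)/|BC| = (0.9941,-0.1083); ey = (0.1083,0.9941)
θ=320°: P = B + -1.62·ex + 2.68·ey = (0.9780,0.9114)

θ=14°: 2.50 3.83
θ=294°: -0.50 -0.12
θ=320°: 0.98 0.91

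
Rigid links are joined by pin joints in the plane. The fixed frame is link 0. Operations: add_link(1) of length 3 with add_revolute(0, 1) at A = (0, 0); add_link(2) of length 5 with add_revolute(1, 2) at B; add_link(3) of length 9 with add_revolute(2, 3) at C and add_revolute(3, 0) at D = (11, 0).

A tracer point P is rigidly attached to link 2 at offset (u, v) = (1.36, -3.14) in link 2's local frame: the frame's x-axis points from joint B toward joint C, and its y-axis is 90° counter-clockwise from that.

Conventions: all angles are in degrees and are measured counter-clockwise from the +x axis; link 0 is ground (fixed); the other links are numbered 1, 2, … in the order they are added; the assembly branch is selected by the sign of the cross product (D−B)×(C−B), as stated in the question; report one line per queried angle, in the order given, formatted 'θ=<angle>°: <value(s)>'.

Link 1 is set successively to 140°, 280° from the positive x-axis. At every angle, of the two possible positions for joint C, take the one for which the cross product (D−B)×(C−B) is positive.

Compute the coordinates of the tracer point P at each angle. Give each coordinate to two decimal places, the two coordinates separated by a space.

A=(0,0), D=(11.00,0)
θ=140°: B = A + 3.00·(cos140°, sin140°) = (-2.2981, 1.9284)
θ=140°: |BD| = 13.4372
θ=140°: circle(B,5.00) ∩ circle(D,9.00): a=4.6348, h=1.8757
θ=140°:   candidates: C₊=(2.5579,3.1195) cross=25.204; C₋=(2.0196,-0.5930) cross=-25.204
θ=140°:   branch + wants cross > 0 → take C=(2.5579,3.1195) (cross=25.204)
θ=140°: ex = (C−B)/|BC| = (0.9712,0.2382); ey = (-0.2382,0.9712)
θ=140°: P = B + 1.36·ex + -3.14·ey = (-0.2293,-0.7972)
θ=280°: B = A + 3.00·(cos280°, sin280°) = (0.5209, -2.9544)
θ=280°: |BD| = 10.8876
θ=280°: circle(B,5.00) ∩ circle(D,9.00): a=2.8720, h=4.0928
θ=280°:   candidates: C₊=(2.1746,1.7642) cross=44.561; C₋=(4.3959,-6.1143) cross=-44.561
θ=280°:   branch + wants cross > 0 → take C=(2.1746,1.7642) (cross=44.561)
θ=280°: ex = (C−B)/|BC| = (0.3307,0.9437); ey = (-0.9437,0.3307)
θ=280°: P = B + 1.36·ex + -3.14·ey = (3.9340,-2.7095)

θ=140°: -0.23 -0.80
θ=280°: 3.93 -2.71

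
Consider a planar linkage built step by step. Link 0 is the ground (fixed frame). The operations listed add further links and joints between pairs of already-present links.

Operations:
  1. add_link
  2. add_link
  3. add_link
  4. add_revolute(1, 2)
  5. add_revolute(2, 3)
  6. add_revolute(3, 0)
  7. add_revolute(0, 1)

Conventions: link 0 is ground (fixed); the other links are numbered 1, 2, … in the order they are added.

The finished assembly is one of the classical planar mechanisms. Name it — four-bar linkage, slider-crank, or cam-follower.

links: 4 (incl. ground); joints: 4 revolute, 0 prismatic, 0 higher (cam) pair, forming one closed loop
4 links in a single 4R loop → four-bar linkage

four-bar linkage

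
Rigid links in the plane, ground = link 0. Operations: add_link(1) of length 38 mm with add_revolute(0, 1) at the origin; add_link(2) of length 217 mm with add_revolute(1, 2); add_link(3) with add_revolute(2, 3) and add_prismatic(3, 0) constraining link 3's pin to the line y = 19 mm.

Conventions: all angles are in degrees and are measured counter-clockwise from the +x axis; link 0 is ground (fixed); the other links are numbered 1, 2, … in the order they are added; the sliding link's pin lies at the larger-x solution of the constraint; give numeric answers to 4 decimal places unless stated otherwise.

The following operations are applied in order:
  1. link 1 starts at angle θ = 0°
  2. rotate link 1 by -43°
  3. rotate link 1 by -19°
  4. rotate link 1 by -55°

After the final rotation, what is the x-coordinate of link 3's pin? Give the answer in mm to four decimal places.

geometry: r = 38 mm, L = 217 mm, e = 19 mm; θ starts at 0°
rotate link 1 by -43°: θ ← 0° -43° = -43°
rotate link 1 by -19°: θ ← -43° -19° = -62°
rotate link 1 by -55°: θ ← -62° -55° = -117°
crank pin P = (r cos θ, r sin θ) = (-17.251639, -33.858248)
h = r sin θ − e = -33.858248 − 19 = -52.858248
x = r cos θ + √(L² − h²) = -17.251639 + 210.463787 = 193.212148

193.2121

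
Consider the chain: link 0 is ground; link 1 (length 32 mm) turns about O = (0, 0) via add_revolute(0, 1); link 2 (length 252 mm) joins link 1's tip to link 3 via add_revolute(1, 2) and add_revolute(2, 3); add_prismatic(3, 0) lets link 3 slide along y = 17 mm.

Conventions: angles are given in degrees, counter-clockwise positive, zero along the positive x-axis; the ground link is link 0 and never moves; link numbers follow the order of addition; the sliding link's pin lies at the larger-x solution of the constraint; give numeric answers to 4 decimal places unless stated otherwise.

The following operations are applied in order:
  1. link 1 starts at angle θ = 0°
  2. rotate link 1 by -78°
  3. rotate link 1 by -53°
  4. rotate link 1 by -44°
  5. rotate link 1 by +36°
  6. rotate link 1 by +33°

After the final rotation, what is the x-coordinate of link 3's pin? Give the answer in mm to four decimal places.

geometry: r = 32 mm, L = 252 mm, e = 17 mm; θ starts at 0°
rotate link 1 by -78°: θ ← 0° -78° = -78°
rotate link 1 by -53°: θ ← -78° -53° = -131°
rotate link 1 by -44°: θ ← -131° -44° = -175°
rotate link 1 by +36°: θ ← -175° +36° = -139°
rotate link 1 by +33°: θ ← -139° +33° = -106°
crank pin P = (r cos θ, r sin θ) = (-8.820395, -30.760374)
h = r sin θ − e = -30.760374 − 17 = -47.760374
x = r cos θ + √(L² − h²) = -8.820395 + 247.432711 = 238.612316

238.6123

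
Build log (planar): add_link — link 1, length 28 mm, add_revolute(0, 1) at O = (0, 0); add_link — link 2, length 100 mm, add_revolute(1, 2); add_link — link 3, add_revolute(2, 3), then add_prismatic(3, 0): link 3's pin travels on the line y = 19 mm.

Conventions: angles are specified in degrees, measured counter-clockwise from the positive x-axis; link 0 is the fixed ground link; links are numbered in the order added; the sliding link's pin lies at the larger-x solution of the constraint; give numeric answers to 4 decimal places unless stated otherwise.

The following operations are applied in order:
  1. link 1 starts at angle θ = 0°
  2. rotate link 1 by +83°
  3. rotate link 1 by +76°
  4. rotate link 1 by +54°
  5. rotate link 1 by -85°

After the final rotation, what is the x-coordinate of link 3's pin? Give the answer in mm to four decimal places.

geometry: r = 28 mm, L = 100 mm, e = 19 mm; θ starts at 0°
rotate link 1 by +83°: θ ← 0° +83° = 83°
rotate link 1 by +76°: θ ← 83° +76° = 159°
rotate link 1 by +54°: θ ← 159° +54° = 213°
rotate link 1 by -85°: θ ← 213° -85° = 128°
crank pin P = (r cos θ, r sin θ) = (-17.238521, 22.064301)
h = r sin θ − e = 22.064301 − 19 = 3.064301
x = r cos θ + √(L² − h²) = -17.238521 + 99.953039 = 82.714518

82.7145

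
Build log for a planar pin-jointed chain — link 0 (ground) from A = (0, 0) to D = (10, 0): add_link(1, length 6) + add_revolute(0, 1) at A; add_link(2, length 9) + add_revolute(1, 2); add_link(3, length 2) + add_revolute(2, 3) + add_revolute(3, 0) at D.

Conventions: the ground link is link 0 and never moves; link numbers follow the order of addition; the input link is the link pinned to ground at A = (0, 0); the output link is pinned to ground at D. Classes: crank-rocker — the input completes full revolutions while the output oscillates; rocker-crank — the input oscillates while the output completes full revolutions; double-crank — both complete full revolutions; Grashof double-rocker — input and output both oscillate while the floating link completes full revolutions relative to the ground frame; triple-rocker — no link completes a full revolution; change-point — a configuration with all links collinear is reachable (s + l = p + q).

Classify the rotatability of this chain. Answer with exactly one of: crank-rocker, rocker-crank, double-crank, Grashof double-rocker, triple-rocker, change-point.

lengths: ground=10, input=6, coupler=9, output=2
sorted: s=2 (shortest), l=10 (longest), p+q=15
s + l = 12 vs p + q = 15
s + l < p + q (Grashof) with shortest = output link → rocker-crank

rocker-crank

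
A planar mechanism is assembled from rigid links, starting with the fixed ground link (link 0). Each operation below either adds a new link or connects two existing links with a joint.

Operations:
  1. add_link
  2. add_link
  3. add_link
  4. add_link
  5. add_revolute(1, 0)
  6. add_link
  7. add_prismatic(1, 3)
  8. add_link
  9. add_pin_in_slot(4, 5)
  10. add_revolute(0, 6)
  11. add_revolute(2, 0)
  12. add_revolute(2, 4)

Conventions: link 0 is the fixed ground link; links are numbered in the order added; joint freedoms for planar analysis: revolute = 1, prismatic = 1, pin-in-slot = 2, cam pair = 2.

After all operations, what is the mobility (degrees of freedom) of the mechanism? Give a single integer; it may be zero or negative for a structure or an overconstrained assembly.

L=1 J1=0 J2=0
add link → L=2 J1=0 J2=0
add link → L=3 J1=0 J2=0
add link → L=4 J1=0 J2=0
add link → L=5 J1=0 J2=0
R@1,0 dof=1 J1 → L=5 J1=1 J2=0
add link → L=6 J1=1 J2=0
P@1,3 dof=1 J1 → L=6 J1=2 J2=0
add link → L=7 J1=2 J2=0
PS@4,5 dof=2 J2 → L=7 J1=2 J2=1
R@0,6 dof=1 J1 → L=7 J1=3 J2=1
R@2,0 dof=1 J1 → L=7 J1=4 J2=1
R@2,4 dof=1 J1 → L=7 J1=5 J2=1
M=3(L−1)−2J1−J2=3·6−2·5−1=7

M = 7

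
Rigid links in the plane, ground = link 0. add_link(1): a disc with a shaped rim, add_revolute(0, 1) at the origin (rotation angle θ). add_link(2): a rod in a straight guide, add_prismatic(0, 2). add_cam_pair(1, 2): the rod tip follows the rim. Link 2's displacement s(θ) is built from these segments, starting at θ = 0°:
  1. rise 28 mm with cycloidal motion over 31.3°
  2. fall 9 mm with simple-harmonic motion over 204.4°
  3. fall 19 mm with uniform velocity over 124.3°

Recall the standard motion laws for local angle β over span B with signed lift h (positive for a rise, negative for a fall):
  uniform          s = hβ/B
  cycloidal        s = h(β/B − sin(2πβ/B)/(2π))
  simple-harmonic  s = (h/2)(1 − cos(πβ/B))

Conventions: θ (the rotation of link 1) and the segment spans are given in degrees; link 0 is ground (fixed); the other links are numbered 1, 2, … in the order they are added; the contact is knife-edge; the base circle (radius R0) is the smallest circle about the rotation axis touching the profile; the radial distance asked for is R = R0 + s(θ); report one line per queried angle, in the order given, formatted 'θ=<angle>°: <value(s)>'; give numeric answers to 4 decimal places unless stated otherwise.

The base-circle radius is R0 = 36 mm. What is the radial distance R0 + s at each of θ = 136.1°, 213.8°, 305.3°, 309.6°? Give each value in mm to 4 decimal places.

segment 1 (0° to 31.3°, cycloidal, h = 28) is passed completely: s = 0.0000 + (28) = 28.0000
θ = 136.1° falls in segment 2 (31.3° to 235.7°, simple-harmonic, h = -9): β = 136.1 − 31.3 = 104.8°, B = 204.4°; Δs = -9/2·(1 − cos(π·0.5127)) = -4.6798; s = 28.0000 − 4.6798 = 23.3202
θ = 213.8° falls in segment 2 (31.3° to 235.7°, simple-harmonic, h = -9): β = 213.8 − 31.3 = 182.5°, B = 204.4°; Δs = -9/2·(1 − cos(π·0.8929)) = -8.7475; s = 28.0000 − 8.7475 = 19.2525
segment 2 (31.3° to 235.7°, simple-harmonic, h = -9) is passed completely: s = 28.0000 + (-9) = 19.0000
θ = 305.3° falls in segment 3 (235.7° to 360°, uniform, h = -19): β = 305.3 − 235.7 = 69.6°, B = 124.3°; Δs = -19·69.6/124.3 = -10.6388; s = 19.0000 − 10.6388 = 8.3612
θ = 309.6° falls in segment 3 (235.7° to 360°, uniform, h = -19): β = 309.6 − 235.7 = 73.9°, B = 124.3°; Δs = -19·73.9/124.3 = -11.2961; s = 19.0000 − 11.2961 = 7.7039
θ=136.1°: R = R0 + s = 36 + 23.3202 = 59.3202
θ=213.8°: R = R0 + s = 36 + 19.2525 = 55.2525
θ=305.3°: R = R0 + s = 36 + 8.3612 = 44.3612
θ=309.6°: R = R0 + s = 36 + 7.7039 = 43.7039

θ=136.1°: 59.3202
θ=213.8°: 55.2525
θ=305.3°: 44.3612
θ=309.6°: 43.7039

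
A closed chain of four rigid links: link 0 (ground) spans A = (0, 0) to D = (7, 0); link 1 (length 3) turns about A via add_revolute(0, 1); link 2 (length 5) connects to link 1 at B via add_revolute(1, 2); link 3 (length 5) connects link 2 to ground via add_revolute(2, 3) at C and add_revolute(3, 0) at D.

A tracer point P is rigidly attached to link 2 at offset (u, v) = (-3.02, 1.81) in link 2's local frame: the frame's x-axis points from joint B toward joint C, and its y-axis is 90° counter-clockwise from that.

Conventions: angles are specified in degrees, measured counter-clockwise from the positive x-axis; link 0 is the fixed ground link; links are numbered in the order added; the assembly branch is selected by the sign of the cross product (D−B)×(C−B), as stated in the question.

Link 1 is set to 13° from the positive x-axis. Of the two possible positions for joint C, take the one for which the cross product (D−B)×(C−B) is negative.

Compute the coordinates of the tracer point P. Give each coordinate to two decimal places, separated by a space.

A=(0,0), D=(7.00,0)
B = A + 3.00·(cos13°, sin13°) = (2.9231, 0.6749)
|BD| = 4.1324
circle(B,5.00) ∩ circle(D,5.00): a=2.0662, h=4.5531
  candidates: C₊=(5.7051,4.8294) cross=18.815; C₋=(4.2180,-4.1546) cross=-18.815
  branch - wants cross < 0 → take C=(4.2180,-4.1546) (cross=-18.815)
ex = (C−B)/|BC| = (0.2590,-0.9659); ey = (0.9659,0.2590)
P = B + -3.02·ex + 1.81·ey = (3.8893,4.0606)

3.89 4.06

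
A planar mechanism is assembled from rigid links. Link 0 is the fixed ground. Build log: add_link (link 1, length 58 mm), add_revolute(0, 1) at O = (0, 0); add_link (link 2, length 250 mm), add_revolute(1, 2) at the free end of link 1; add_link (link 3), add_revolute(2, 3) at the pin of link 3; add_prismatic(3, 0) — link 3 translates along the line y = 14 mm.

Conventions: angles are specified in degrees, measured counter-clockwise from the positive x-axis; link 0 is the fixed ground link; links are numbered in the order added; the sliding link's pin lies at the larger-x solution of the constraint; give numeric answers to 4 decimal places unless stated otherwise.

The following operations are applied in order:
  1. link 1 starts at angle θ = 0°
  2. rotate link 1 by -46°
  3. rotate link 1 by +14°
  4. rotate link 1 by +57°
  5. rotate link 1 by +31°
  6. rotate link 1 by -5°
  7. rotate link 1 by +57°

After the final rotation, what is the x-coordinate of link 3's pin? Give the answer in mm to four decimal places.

geometry: r = 58 mm, L = 250 mm, e = 14 mm; θ starts at 0°
rotate link 1 by -46°: θ ← 0° -46° = -46°
rotate link 1 by +14°: θ ← -46° +14° = -32°
rotate link 1 by +57°: θ ← -32° +57° = 25°
rotate link 1 by +31°: θ ← 25° +31° = 56°
rotate link 1 by -5°: θ ← 56° -5° = 51°
rotate link 1 by +57°: θ ← 51° +57° = 108°
crank pin P = (r cos θ, r sin θ) = (-17.922986, 55.161278)
h = r sin θ − e = 55.161278 − 14 = 41.161278
x = r cos θ + √(L² − h²) = -17.922986 + 246.588218 = 228.665232

228.6652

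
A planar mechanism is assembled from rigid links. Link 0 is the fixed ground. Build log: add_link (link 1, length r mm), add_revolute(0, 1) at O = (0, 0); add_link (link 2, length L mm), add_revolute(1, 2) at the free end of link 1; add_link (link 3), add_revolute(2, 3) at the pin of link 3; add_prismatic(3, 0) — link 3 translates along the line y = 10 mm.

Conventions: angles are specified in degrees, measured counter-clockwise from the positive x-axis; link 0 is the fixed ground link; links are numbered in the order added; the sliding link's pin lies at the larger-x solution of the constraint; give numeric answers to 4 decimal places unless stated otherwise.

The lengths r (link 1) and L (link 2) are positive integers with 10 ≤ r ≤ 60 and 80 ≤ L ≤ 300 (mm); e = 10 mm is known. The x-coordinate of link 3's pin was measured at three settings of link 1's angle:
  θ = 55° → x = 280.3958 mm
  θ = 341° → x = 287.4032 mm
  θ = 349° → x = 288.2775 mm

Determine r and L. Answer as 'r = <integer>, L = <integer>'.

constraint per measurement: (x − r cos θ)² + (r sin θ − e)² = L²
subtracting the θ₁ and θ₂ equations cancels the r² and L² terms:
r = (x₁² − x₂²) / (2[(x₁cos θ₁ + e sin θ₁) − (x₂cos θ₂ + e sin θ₂)]) = 20.0001 → r = 20
L² = (x₁ − r cos θ₁)² + (r sin θ₁ − e)² = 72361.0069 → L = 269.0000 → L = 269
check at θ₃=349°: x = 288.2775 (printed 288.2775) ✓

r = 20, L = 269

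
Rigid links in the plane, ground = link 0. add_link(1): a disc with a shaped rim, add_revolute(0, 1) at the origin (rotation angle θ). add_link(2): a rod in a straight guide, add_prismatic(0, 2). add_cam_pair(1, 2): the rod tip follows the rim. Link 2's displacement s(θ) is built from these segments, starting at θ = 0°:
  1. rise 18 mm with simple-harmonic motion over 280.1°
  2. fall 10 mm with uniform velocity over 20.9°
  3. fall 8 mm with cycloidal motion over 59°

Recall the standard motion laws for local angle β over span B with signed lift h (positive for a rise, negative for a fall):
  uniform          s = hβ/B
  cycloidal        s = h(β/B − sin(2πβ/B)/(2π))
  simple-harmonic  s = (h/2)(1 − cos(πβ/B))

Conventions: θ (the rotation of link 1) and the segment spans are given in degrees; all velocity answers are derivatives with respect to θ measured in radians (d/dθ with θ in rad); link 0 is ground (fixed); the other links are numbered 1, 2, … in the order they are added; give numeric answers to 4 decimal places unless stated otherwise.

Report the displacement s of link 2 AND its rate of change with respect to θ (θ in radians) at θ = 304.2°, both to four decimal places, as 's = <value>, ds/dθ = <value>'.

segment 1 (0° to 280.1°, simple-harmonic, h = 18) is passed completely: s = 0.0000 + (18) = 18.0000
segment 2 (280.1° to 301°, uniform, h = -10) is passed completely: s = 18.0000 + (-10) = 8.0000
θ = 304.2° falls in segment 3 (301° to 360°, cycloidal, h = -8): β = 304.2 − 301 = 3.2°, B = 59°; Δs = -8·(0.0542 − sin(2π·0.0542)/(2π)) = -0.0083; s = 8.0000 − 0.0083 = 7.9917
velocity in seg [301°–360°] (cycloidal), θ in radians: β = 3.2° = 0.0559 rad, B = 59° = 1.0297 rad; ds/dθ = (h/B)(1 − cos(2πβ/B)) = ((-8)/1.0297)(1 − cos(2π·0.0542)) = -0.446765 mm/rad

s = 7.9917, ds/dθ = -0.4468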